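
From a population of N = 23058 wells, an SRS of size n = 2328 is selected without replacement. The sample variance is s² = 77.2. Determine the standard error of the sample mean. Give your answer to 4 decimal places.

0.1727

Under SRS without replacement, Var(ȳ) = (1 − f)·s²/n with f = n/N = 2328/23058 = 0.10096279.
Var(ȳ) = (1 − 0.10096279)·77.2/2328 = 0.89903721·0.033161512 = 0.029813433.
SE(ȳ) = √(0.029813433) = 0.1727.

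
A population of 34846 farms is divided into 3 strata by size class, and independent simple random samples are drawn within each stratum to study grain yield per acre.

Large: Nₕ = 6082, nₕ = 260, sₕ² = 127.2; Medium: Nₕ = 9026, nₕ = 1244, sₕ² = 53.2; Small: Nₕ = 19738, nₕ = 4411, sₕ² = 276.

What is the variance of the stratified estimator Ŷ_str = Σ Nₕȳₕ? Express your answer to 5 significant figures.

Var(Ŷ_str) = Σₕ Nₕ²(1 − fₕ)sₕ²/nₕ.
Large: 6082²·(1 − 260/6082)·127.2/260 = 1.732337 × 10^7.
Medium: 9026²·(1 − 1244/9026)·53.2/1244 = 3.003847 × 10^6.
Small: 19738²·(1 − 4411/19738)·276/4411 = 1.8929203 × 10^7.
Sum = 3.925642 × 10^7.

3.9256 × 10^7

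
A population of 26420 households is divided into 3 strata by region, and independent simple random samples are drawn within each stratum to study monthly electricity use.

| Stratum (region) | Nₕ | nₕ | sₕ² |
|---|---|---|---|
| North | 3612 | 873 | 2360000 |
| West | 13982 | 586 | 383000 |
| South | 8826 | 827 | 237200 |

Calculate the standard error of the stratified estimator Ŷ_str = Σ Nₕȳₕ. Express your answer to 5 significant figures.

411600

Var(Ŷ_str) = Σₕ Nₕ²(1 − fₕ)sₕ²/nₕ.
North: 3612²·(1 − 873/3612)·2360000/873 = 2.6744688 × 10^10.
West: 13982²·(1 − 586/13982)·383000/586 = 1.2241809 × 10^11.
South: 8826²·(1 − 827/8826)·237200/827 = 2.0249243 × 10^10.
Sum = 1.6941202 × 10^11.
SE = √(1.6941202 × 10^11) = 411600.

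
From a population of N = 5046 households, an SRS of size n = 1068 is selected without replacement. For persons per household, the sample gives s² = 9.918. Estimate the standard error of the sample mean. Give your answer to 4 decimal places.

Under SRS without replacement, Var(ȳ) = (1 − f)·s²/n with f = n/N = 1068/5046 = 0.21165279.
Var(ȳ) = (1 − 0.21165279)·9.918/1068 = 0.78834721·0.0092865169 = 0.0073209996.
SE(ȳ) = √(0.0073209996) = 0.0856.

0.0856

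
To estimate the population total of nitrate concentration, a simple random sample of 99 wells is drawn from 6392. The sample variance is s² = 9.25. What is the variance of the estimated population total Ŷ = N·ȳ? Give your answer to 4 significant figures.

3.758 × 10^6

Var(Ŷ) = N²·Var(ȳ) = N²·(1 − n/N)·s²/n.
f = 99/6392 = 0.01548811; Var(ȳ) = 0.98451189·9.25/99 = 0.091987222.
Var(Ŷ) = 6392² · 0.091987222 = 3.758383 × 10^6.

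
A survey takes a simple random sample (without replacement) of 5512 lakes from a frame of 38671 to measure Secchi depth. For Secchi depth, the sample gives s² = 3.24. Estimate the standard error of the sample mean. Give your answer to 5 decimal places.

0.02245

Under SRS without replacement, Var(ȳ) = (1 − f)·s²/n with f = n/N = 5512/38671 = 0.14253575.
Var(ȳ) = (1 − 0.14253575)·3.24/5512 = 0.85746425·5.8780842 × 10^-4 = 5.040247 × 10^-4.
SE(ȳ) = √(5.040247 × 10^-4) = 0.02245.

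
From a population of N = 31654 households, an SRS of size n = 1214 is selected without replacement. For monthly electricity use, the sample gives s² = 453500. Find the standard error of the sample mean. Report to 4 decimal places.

Under SRS without replacement, Var(ȳ) = (1 − f)·s²/n with f = n/N = 1214/31654 = 0.03835218.
Var(ȳ) = (1 − 0.03835218)·453500/1214 = 0.96164782·373.55848 = 359.2317.
SE(ȳ) = √(359.2317) = 18.9534.

18.9534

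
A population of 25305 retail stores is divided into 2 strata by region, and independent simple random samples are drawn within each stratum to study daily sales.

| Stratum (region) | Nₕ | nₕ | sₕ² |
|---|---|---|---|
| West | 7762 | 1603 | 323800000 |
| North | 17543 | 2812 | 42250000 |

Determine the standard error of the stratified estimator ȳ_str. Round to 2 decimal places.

Var(ȳ_str) = Σₕ Wₕ²(1 − fₕ)sₕ²/nₕ with Wₕ = Nₕ/N, N = 25305.
West: Wₕ = 0.30673780; term = 0.30673780²·(1 − 0.20651894)·323800000/1603 = 15080.456.
North: Wₕ = 0.69326220; term = 0.69326220²·(1 − 0.16029185)·42250000/2812 = 6063.6595.
Sum = 21144.116.
SE = √(21144.116) = 145.41.

145.41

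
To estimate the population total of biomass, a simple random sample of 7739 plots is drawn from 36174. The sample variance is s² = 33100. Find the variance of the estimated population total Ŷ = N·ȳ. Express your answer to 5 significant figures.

Var(Ŷ) = N²·Var(ȳ) = N²·(1 − n/N)·s²/n.
f = 7739/36174 = 0.21393819; Var(ȳ) = 0.78606181·33100/7739 = 3.3620165.
Var(Ŷ) = 36174² · 3.3620165 = 4.3993945 × 10^9.

4.3994 × 10^9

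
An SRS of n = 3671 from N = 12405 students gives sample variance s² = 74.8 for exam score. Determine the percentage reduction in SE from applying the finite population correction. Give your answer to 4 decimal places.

16.0911

f = n/N = 3671/12405 = 0.29592906.
SE_no-fpc = √(s²/n) = 0.14274424; SE_fpc = √((1−f)s²/n) = 0.11977518.
Ratio = √(1−f) = 0.83908935. Reduction = 100·(1 − 0.83908935) = 16.0911%.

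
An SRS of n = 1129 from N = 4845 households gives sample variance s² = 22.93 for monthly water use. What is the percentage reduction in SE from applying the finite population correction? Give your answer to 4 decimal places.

f = n/N = 1129/4845 = 0.23302374.
SE_no-fpc = √(s²/n) = 0.14251319; SE_fpc = √((1−f)s²/n) = 0.12480903.
Ratio = √(1−f) = 0.87577181. Reduction = 100·(1 − 0.87577181) = 12.4228%.

12.4228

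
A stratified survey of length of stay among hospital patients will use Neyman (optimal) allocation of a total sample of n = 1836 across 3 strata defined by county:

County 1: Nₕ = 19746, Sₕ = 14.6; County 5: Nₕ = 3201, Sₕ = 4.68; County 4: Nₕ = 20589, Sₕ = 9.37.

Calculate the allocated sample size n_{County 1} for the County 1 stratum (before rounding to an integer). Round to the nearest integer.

1067

Neyman allocation: nₕ = n·NₕSₕ / Σⱼ NⱼSⱼ.
Σ NⱼSⱼ = 19746·14.6 + 3201·4.68 + 20589·9.37 = 496191.21.
n_{County 1} = 1836·19746·14.6 / 496191.21 = 1067.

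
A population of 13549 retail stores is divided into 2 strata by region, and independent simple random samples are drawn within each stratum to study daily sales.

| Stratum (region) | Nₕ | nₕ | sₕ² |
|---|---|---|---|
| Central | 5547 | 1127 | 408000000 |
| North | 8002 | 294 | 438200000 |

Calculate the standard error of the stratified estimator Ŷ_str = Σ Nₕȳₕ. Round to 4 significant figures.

Var(Ŷ_str) = Σₕ Nₕ²(1 − fₕ)sₕ²/nₕ.
Central: 5547²·(1 − 1127/5547)·408000000/1127 = 8.8759875 × 10^12.
North: 8002²·(1 − 294/8002)·438200000/294 = 9.1931701 × 10^13.
Sum = 1.0080769 × 10^14.
SE = √(1.0080769 × 10^14) = 1.004 × 10^7.

1.004 × 10^7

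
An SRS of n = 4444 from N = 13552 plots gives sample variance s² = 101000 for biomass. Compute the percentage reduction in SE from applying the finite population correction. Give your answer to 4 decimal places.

f = n/N = 4444/13552 = 0.32792208.
SE_no-fpc = √(s²/n) = 4.7673129; SE_fpc = √((1−f)s²/n) = 3.9082603.
Ratio = √(1−f) = 0.81980359. Reduction = 100·(1 − 0.81980359) = 18.0196%.

18.0196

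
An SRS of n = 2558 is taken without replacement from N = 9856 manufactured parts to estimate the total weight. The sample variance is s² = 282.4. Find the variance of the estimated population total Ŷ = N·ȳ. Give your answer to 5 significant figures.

7.9409 × 10^6

Var(Ŷ) = N²·Var(ȳ) = N²·(1 − n/N)·s²/n.
f = 2558/9856 = 0.25953734; Var(ȳ) = 0.74046266·282.4/2558 = 0.081746152.
Var(Ŷ) = 9856² · 0.081746152 = 7.9408814 × 10^6.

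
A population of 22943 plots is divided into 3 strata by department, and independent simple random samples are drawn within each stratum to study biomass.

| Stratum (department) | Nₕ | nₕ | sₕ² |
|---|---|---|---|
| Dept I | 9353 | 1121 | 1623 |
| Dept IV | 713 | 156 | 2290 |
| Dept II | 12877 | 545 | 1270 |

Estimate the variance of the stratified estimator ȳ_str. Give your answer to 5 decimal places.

0.92585

Var(ȳ_str) = Σₕ Wₕ²(1 − fₕ)sₕ²/nₕ with Wₕ = Nₕ/N, N = 22943.
Dept I: Wₕ = 0.40766247; term = 0.40766247²·(1 − 0.11985459)·1623/1121 = 0.21177212.
Dept IV: Wₕ = 0.03107702; term = 0.03107702²·(1 − 0.21879383)·2290/156 = 0.011075292.
Dept II: Wₕ = 0.56126052; term = 0.56126052²·(1 − 0.04232352)·1270/545 = 0.70299951.
Sum = 0.92584692.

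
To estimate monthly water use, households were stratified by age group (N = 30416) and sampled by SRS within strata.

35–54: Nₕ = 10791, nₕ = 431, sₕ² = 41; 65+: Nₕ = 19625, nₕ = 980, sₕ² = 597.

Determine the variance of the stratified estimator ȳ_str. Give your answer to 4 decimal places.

Var(ȳ_str) = Σₕ Wₕ²(1 − fₕ)sₕ²/nₕ with Wₕ = Nₕ/N, N = 30416.
35–54: Wₕ = 0.35478038; term = 0.35478038²·(1 − 0.03994069)·41/431 = 0.011495393.
65+: Wₕ = 0.64521962; term = 0.64521962²·(1 − 0.04993631)·597/980 = 0.240944.
Sum = 0.25243939.

0.2524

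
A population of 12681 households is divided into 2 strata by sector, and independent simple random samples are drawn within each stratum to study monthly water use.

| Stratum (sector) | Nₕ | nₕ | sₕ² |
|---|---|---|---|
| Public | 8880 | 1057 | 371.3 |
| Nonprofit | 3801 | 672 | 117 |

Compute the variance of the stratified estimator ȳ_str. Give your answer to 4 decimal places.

0.1646

Var(ȳ_str) = Σₕ Wₕ²(1 − fₕ)sₕ²/nₕ with Wₕ = Nₕ/N, N = 12681.
Public: Wₕ = 0.70026023; term = 0.70026023²·(1 − 0.11903153)·371.3/1057 = 0.15175019.
Nonprofit: Wₕ = 0.29973977; term = 0.29973977²·(1 − 0.17679558)·117/672 = 0.01287695.
Sum = 0.16462714.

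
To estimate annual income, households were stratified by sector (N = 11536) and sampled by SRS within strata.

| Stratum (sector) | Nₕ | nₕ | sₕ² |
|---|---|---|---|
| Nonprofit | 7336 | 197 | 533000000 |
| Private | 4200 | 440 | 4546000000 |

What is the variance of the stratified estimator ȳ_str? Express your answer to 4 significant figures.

Var(ȳ_str) = Σₕ Wₕ²(1 − fₕ)sₕ²/nₕ with Wₕ = Nₕ/N, N = 11536.
Nonprofit: Wₕ = 0.63592233; term = 0.63592233²·(1 − 0.02685387)·533000000/197 = 1.0647489 × 10^6.
Private: Wₕ = 0.36407767; term = 0.36407767²·(1 − 0.10476190)·4546000000/440 = 1.2260365 × 10^6.
Sum = 2.2907854 × 10^6.

2.291 × 10^6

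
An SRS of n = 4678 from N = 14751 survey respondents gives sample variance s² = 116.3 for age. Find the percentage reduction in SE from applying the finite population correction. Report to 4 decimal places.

f = n/N = 4678/14751 = 0.31713104.
SE_no-fpc = √(s²/n) = 0.15767388; SE_fpc = √((1−f)s²/n) = 0.13029521.
Ratio = √(1−f) = 0.82635886. Reduction = 100·(1 − 0.82635886) = 17.3641%.

17.3641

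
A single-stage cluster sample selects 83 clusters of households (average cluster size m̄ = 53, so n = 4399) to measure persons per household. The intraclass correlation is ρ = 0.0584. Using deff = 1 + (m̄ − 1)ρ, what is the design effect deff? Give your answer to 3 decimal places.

4.037

deff = 1 + (53 − 1)·0.0584 = 1 + 3.0368 = 4.0368.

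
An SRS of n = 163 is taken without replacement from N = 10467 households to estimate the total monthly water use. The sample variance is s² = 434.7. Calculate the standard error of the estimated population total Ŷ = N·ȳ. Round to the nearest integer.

16960

Var(Ŷ) = N²·Var(ȳ) = N²·(1 − n/N)·s²/n.
f = 163/10467 = 0.01557275; Var(ȳ) = 0.98442725·434.7/163 = 2.6253406.
Var(Ŷ) = 10467² · 2.6253406 = 2.876273 × 10^8.
SE(Ŷ) = √(2.876273 × 10^8) = 16960.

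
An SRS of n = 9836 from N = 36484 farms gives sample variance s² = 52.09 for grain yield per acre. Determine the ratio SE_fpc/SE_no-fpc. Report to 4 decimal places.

f = n/N = 9836/36484 = 0.26959763.
SE_no-fpc = √(s²/n) = 0.072772605; SE_fpc = √((1−f)s²/n) = 0.062194074.
Ratio = √(1−f) = 0.85463581.

0.8546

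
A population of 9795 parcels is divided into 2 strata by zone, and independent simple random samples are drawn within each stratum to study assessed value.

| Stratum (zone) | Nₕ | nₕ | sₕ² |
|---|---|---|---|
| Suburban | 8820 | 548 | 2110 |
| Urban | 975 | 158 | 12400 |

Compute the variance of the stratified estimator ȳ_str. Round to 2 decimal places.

Var(ȳ_str) = Σₕ Wₕ²(1 − fₕ)sₕ²/nₕ with Wₕ = Nₕ/N, N = 9795.
Suburban: Wₕ = 0.90045942; term = 0.90045942²·(1 − 0.06213152)·2110/548 = 2.9280071.
Urban: Wₕ = 0.09954058; term = 0.09954058²·(1 − 0.16205128)·12400/158 = 0.65160197.
Sum = 3.5796091.

3.58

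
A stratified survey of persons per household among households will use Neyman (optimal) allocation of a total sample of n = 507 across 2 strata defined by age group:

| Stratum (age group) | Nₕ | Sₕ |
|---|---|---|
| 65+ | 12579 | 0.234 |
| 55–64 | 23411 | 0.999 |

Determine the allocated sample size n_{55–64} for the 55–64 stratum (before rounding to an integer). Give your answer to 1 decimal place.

450.3

Neyman allocation: nₕ = n·NₕSₕ / Σⱼ NⱼSⱼ.
Σ NⱼSⱼ = 12579·0.234 + 23411·0.999 = 26331.075.
n_{55–64} = 507·23411·0.999 / 26331.075 = 450.3.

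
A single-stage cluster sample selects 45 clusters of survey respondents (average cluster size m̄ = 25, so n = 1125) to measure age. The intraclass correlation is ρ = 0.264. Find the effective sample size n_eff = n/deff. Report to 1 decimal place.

deff = 1 + (25 − 1)·0.264 = 1 + 6.336 = 7.336.
n_eff = 1125 / 7.336 = 153.4.

153.4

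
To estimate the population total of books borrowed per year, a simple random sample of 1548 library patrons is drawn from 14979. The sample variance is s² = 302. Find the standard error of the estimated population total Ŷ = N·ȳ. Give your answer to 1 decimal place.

Var(Ŷ) = N²·Var(ȳ) = N²·(1 − n/N)·s²/n.
f = 1548/14979 = 0.10334468; Var(ȳ) = 0.89665532·302/1548 = 0.17492888.
Var(Ŷ) = 14979² · 0.17492888 = 3.924887 × 10^7.
SE(Ŷ) = √(3.924887 × 10^7) = 6264.9.

6264.9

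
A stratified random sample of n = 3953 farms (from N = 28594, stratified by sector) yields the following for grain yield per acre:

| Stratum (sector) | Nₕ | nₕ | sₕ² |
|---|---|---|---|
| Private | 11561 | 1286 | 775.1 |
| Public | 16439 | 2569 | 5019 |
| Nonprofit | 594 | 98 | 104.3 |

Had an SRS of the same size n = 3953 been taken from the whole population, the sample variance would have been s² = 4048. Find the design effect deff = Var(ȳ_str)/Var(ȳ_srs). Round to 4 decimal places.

0.7171

Var(ȳ_str) = Σ Wₕ²(1−fₕ)sₕ²/nₕ with Wₕ = Nₕ/28594:
  Private: (11561/28594)²·(1−1286/11561)·775.1/1286 = 0.087567747
  Public: (16439/28594)²·(1−2569/16439)·5019/2569 = 0.54482261
  Nonprofit: (594/28594)²·(1−98/594)·104.3/98 = 3.8350986 × 10^-4
  → Var(ȳ_str) = 0.63277387.
Var(ȳ_srs) = (1 − 3953/28594)·4048/3953 = 0.88246422.
deff = 0.63277387 / 0.88246422 = 0.7171.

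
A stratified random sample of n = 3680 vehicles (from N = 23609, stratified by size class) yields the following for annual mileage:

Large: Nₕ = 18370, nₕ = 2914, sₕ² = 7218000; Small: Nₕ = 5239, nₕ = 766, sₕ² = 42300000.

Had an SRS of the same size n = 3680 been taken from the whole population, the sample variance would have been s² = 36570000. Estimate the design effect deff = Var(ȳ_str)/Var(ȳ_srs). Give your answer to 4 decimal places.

Var(ȳ_str) = Σ Wₕ²(1−fₕ)sₕ²/nₕ with Wₕ = Nₕ/23609:
  Large: (18370/23609)²·(1−2914/18370)·7218000/2914 = 1261.7648
  Small: (5239/23609)²·(1−766/5239)·42300000/766 = 2321.6872
  → Var(ȳ_str) = 3583.452.
Var(ȳ_srs) = (1 − 3680/23609)·36570000/3680 = 8388.5144.
deff = 3583.452 / 8388.5144 = 0.4272.

0.4272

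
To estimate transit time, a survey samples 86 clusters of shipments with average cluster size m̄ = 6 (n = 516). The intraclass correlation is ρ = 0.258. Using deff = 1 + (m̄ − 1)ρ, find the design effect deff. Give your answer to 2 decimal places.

2.29

deff = 1 + (6 − 1)·0.258 = 1 + 1.29 = 2.29.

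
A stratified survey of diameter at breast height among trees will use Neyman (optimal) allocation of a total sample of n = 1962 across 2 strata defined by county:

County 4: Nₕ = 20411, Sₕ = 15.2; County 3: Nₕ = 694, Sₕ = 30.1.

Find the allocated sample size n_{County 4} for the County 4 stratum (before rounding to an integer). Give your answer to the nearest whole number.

Neyman allocation: nₕ = n·NₕSₕ / Σⱼ NⱼSⱼ.
Σ NⱼSⱼ = 20411·15.2 + 694·30.1 = 331136.6.
n_{County 4} = 1962·20411·15.2 / 331136.6 = 1838.

1838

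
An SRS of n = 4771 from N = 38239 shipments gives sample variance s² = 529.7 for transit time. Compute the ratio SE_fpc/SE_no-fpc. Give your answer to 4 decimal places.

0.9355

f = n/N = 4771/38239 = 0.12476791.
SE_no-fpc = √(s²/n) = 0.33320406; SE_fpc = √((1−f)s²/n) = 0.31172519.
Ratio = √(1−f) = 0.93553840.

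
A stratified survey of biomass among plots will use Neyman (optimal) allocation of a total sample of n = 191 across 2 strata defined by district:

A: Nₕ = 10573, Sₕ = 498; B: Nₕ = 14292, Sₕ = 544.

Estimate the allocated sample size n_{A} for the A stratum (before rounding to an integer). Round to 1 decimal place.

Neyman allocation: nₕ = n·NₕSₕ / Σⱼ NⱼSⱼ.
Σ NⱼSⱼ = 10573·498 + 14292·544 = 1.3040202 × 10^7.
n_{A} = 191·10573·498 / (1.3040202 × 10^7) = 77.1.

77.1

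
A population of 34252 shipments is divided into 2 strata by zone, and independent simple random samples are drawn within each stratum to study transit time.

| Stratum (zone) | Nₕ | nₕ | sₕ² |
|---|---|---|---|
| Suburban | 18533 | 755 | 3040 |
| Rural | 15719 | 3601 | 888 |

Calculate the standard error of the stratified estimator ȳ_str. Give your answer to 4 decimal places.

Var(ȳ_str) = Σₕ Wₕ²(1 − fₕ)sₕ²/nₕ with Wₕ = Nₕ/N, N = 34252.
Suburban: Wₕ = 0.54107789; term = 0.54107789²·(1 − 0.04073814)·3040/755 = 1.1307937.
Rural: Wₕ = 0.45892211; term = 0.45892211²·(1 − 0.22908582)·888/3601 = 0.040038135.
Sum = 1.1708318.
SE = √(1.1708318) = 1.0820.

1.0820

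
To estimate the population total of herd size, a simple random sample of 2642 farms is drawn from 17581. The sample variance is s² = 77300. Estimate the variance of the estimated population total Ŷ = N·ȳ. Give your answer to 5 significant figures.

7.6844 × 10^9

Var(Ŷ) = N²·Var(ȳ) = N²·(1 − n/N)·s²/n.
f = 2642/17581 = 0.15027587; Var(ȳ) = 0.84972413·77300/2642 = 24.861346.
Var(Ŷ) = 17581² · 24.861346 = 7.6844322 × 10^9.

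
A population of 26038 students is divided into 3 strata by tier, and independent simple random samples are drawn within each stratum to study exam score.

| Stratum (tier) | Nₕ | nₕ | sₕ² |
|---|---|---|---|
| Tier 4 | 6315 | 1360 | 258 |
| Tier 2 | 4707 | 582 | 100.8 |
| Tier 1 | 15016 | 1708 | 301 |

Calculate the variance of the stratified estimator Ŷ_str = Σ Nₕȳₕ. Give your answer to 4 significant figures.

Var(Ŷ_str) = Σₕ Nₕ²(1 − fₕ)sₕ²/nₕ.
Tier 4: 6315²·(1 − 1360/6315)·258/1360 = 5.9360536 × 10^6.
Tier 2: 4707²·(1 − 582/4707)·100.8/582 = 3.3628361 × 10^6.
Tier 1: 15016²·(1 − 1708/15016)·301/1708 = 3.5216459 × 10^7.
Sum = 4.4515349 × 10^7.

4.452 × 10^7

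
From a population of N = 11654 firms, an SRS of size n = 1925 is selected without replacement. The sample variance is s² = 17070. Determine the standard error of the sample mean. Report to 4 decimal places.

Under SRS without replacement, Var(ȳ) = (1 − f)·s²/n with f = n/N = 1925/11654 = 0.16517934.
Var(ȳ) = (1 − 0.16517934)·17070/1925 = 0.83482066·8.8675325 = 7.4027993.
SE(ȳ) = √(7.4027993) = 2.7208.

2.7208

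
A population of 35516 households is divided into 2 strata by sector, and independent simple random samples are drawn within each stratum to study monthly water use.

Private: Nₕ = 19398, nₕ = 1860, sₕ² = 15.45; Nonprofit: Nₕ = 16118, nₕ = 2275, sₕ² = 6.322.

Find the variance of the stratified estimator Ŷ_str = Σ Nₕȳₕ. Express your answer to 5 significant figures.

Var(Ŷ_str) = Σₕ Nₕ²(1 − fₕ)sₕ²/nₕ.
Private: 19398²·(1 − 1860/19398)·15.45/1860 = 2.8258725 × 10^6.
Nonprofit: 16118²·(1 − 2275/16118)·6.322/2275 = 620032.51.
Sum = 3.445905 × 10^6.

3.4459 × 10^6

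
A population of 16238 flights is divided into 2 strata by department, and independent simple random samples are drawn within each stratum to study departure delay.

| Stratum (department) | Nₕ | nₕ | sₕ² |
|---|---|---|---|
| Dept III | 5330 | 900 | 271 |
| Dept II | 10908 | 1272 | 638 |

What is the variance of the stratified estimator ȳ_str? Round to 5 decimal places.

0.22691

Var(ȳ_str) = Σₕ Wₕ²(1 − fₕ)sₕ²/nₕ with Wₕ = Nₕ/N, N = 16238.
Dept III: Wₕ = 0.32824239; term = 0.32824239²·(1 − 0.16885553)·271/900 = 0.026964517.
Dept II: Wₕ = 0.67175761; term = 0.67175761²·(1 − 0.11661166)·638/1272 = 0.19994494.
Sum = 0.22690946.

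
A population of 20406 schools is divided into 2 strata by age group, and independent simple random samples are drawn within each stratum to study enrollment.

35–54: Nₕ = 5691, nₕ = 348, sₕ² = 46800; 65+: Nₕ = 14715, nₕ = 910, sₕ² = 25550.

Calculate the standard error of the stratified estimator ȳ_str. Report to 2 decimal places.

Var(ȳ_str) = Σₕ Wₕ²(1 − fₕ)sₕ²/nₕ with Wₕ = Nₕ/N, N = 20406.
35–54: Wₕ = 0.27888856; term = 0.27888856²·(1 − 0.06114918)·46800/348 = 9.8202966.
65+: Wₕ = 0.72111144; term = 0.72111144²·(1 − 0.06184166)·25550/910 = 13.697157.
Sum = 23.517454.
SE = √(23.517454) = 4.85.

4.85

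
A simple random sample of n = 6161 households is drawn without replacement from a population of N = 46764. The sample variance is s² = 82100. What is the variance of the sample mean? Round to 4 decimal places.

11.5701

Under SRS without replacement, Var(ȳ) = (1 − f)·s²/n with f = n/N = 6161/46764 = 0.13174664.
Var(ȳ) = (1 − 0.13174664)·82100/6161 = 0.86825336·13.325759 = 11.570135.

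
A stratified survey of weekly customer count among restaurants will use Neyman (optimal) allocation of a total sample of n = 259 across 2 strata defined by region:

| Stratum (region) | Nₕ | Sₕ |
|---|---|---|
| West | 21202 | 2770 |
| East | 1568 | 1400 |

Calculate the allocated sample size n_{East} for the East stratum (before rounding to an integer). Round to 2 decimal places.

Neyman allocation: nₕ = n·NₕSₕ / Σⱼ NⱼSⱼ.
Σ NⱼSⱼ = 21202·2770 + 1568·1400 = 6.092474 × 10^7.
n_{East} = 259·1568·1400 / (6.092474 × 10^7) = 9.33.

9.33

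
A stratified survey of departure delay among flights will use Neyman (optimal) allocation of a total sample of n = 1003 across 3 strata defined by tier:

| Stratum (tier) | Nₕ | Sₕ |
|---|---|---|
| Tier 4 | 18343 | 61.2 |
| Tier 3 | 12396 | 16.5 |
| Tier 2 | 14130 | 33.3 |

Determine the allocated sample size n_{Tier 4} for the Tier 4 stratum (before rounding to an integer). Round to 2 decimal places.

626.35

Neyman allocation: nₕ = n·NₕSₕ / Σⱼ NⱼSⱼ.
Σ NⱼSⱼ = 18343·61.2 + 12396·16.5 + 14130·33.3 = 1.7976546 × 10^6.
n_{Tier 4} = 1003·18343·61.2 / (1.7976546 × 10^6) = 626.35.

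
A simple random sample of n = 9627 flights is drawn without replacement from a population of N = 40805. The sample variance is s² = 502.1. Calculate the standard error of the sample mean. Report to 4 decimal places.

Under SRS without replacement, Var(ȳ) = (1 − f)·s²/n with f = n/N = 9627/40805 = 0.23592697.
Var(ȳ) = (1 − 0.23592697)·502.1/9627 = 0.76407303·0.052155396 = 0.039850532.
SE(ȳ) = √(0.039850532) = 0.1996.

0.1996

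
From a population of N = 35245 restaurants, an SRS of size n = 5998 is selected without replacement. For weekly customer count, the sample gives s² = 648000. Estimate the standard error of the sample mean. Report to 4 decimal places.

9.4684

Under SRS without replacement, Var(ȳ) = (1 − f)·s²/n with f = n/N = 5998/35245 = 0.17018017.
Var(ȳ) = (1 − 0.17018017)·648000/5998 = 0.82981983·108.03601 = 89.650425.
SE(ȳ) = √(89.650425) = 9.4684.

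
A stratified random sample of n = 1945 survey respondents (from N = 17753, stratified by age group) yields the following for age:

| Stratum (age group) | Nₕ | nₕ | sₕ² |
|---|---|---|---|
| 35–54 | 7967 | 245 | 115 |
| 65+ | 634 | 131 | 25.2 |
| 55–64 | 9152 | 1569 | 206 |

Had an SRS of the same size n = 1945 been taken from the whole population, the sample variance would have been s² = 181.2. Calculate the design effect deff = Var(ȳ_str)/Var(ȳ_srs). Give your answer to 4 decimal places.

1.4554

Var(ȳ_str) = Σ Wₕ²(1−fₕ)sₕ²/nₕ with Wₕ = Nₕ/17753:
  35–54: (7967/17753)²·(1−245/7967)·115/245 = 0.091624763
  65+: (634/17753)²·(1−131/634)·25.2/131 = 1.9464488 × 10^-4
  55–64: (9152/17753)²·(1−1569/9152)·206/1569 = 0.028910649
  → Var(ȳ_str) = 0.12073006.
Var(ȳ_srs) = (1 − 1945/17753)·181.2/1945 = 0.082955228.
deff = 0.12073006 / 0.082955228 = 1.4554.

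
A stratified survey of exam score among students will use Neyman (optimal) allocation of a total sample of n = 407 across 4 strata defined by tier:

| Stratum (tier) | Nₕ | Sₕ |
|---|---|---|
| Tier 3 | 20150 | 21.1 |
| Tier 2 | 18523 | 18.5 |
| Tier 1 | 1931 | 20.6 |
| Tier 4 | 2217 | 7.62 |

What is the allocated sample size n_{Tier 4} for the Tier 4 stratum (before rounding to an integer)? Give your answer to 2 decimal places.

Neyman allocation: nₕ = n·NₕSₕ / Σⱼ NⱼSⱼ.
Σ NⱼSⱼ = 20150·21.1 + 18523·18.5 + 1931·20.6 + 2217·7.62 = 824512.64.
n_{Tier 4} = 407·2217·7.62 / 824512.64 = 8.34.

8.34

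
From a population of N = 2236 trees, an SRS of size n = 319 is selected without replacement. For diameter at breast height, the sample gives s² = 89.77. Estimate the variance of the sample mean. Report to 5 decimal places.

0.24126

Under SRS without replacement, Var(ȳ) = (1 − f)·s²/n with f = n/N = 319/2236 = 0.14266547.
Var(ȳ) = (1 − 0.14266547)·89.77/319 = 0.85733453·0.28141066 = 0.24126307.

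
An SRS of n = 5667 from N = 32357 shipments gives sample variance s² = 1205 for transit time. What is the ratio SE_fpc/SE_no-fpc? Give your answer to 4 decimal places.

0.9082

f = n/N = 5667/32357 = 0.17513985.
SE_no-fpc = √(s²/n) = 0.46112314; SE_fpc = √((1−f)s²/n) = 0.41880039.
Ratio = √(1−f) = 0.90821812.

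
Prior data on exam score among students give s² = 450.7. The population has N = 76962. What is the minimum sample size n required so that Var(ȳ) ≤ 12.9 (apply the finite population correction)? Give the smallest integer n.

Without fpc, n₀ = s²/D = 450.7/12.9 = 34.9380.
With fpc, (1 − n/N)·s²/n ≤ D requires n ≥ n₀/(1 + n₀/N) = 34.9380/(1 + 34.9380/76962) = 34.9221.
Rounding up, n = 35.

35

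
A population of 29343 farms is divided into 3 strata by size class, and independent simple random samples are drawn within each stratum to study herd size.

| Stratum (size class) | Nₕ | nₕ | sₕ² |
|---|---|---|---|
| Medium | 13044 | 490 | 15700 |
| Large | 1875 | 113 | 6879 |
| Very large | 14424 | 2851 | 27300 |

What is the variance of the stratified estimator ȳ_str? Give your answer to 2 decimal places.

Var(ȳ_str) = Σₕ Wₕ²(1 − fₕ)sₕ²/nₕ with Wₕ = Nₕ/N, N = 29343.
Medium: Wₕ = 0.44453532; term = 0.44453532²·(1 − 0.03756516)·15700/490 = 6.0937897.
Large: Wₕ = 0.06389940; term = 0.06389940²·(1 − 0.06026667)·6879/113 = 0.23358503.
Very large: Wₕ = 0.49156528; term = 0.49156528²·(1 − 0.19765668)·27300/2851 = 1.8564706.
Sum = 8.1838453.

8.18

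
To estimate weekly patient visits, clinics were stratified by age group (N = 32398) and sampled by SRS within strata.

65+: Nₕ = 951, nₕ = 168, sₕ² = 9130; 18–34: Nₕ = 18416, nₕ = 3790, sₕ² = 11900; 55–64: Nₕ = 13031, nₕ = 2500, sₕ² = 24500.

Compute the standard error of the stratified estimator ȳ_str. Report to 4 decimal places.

Var(ȳ_str) = Σₕ Wₕ²(1 − fₕ)sₕ²/nₕ with Wₕ = Nₕ/N, N = 32398.
65+: Wₕ = 0.02935366; term = 0.02935366²·(1 − 0.17665615)·9130/168 = 0.038553816.
18–34: Wₕ = 0.56843015; term = 0.56843015²·(1 − 0.20579930)·11900/3790 = 0.80573499.
55–64: Wₕ = 0.40221619; term = 0.40221619²·(1 − 0.19185020)·24500/2500 = 1.2812593.
Sum = 2.1255481.
SE = √(2.1255481) = 1.4579.

1.4579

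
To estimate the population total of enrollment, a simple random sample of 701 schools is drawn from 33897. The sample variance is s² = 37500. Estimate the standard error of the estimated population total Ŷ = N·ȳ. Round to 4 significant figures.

Var(Ŷ) = N²·Var(ȳ) = N²·(1 − n/N)·s²/n.
f = 701/33897 = 0.02068030; Var(ȳ) = 0.97931970·37500/701 = 52.388715.
Var(Ŷ) = 33897² · 52.388715 = 6.019498 × 10^10.
SE(Ŷ) = √(6.019498 × 10^10) = 245300.

245300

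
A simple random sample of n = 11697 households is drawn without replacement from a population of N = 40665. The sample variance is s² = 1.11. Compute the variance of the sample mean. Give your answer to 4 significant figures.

Under SRS without replacement, Var(ȳ) = (1 − f)·s²/n with f = n/N = 11697/40665 = 0.28764294.
Var(ȳ) = (1 − 0.28764294)·1.11/11697 = 0.71235706·9.4896127 × 10^-5 = 6.7599927 × 10^-5.

6.760 × 10^-5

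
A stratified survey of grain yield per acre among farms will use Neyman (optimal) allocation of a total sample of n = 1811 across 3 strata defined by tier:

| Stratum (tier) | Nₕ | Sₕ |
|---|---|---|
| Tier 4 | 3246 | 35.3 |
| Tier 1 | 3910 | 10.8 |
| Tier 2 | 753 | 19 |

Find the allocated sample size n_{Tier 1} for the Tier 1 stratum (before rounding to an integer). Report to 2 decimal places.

Neyman allocation: nₕ = n·NₕSₕ / Σⱼ NⱼSⱼ.
Σ NⱼSⱼ = 3246·35.3 + 3910·10.8 + 753·19 = 171118.8.
n_{Tier 1} = 1811·3910·10.8 / 171118.8 = 446.91.

446.91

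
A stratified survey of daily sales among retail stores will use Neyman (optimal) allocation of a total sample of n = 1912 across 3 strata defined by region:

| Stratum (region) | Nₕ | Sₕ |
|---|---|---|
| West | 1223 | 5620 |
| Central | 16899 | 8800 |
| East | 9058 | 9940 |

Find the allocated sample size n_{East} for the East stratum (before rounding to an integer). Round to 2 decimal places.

Neyman allocation: nₕ = n·NₕSₕ / Σⱼ NⱼSⱼ.
Σ NⱼSⱼ = 1223·5620 + 16899·8800 + 9058·9940 = 2.4562098 × 10^8.
n_{East} = 1912·9058·9940 / (2.4562098 × 10^8) = 700.88.

700.88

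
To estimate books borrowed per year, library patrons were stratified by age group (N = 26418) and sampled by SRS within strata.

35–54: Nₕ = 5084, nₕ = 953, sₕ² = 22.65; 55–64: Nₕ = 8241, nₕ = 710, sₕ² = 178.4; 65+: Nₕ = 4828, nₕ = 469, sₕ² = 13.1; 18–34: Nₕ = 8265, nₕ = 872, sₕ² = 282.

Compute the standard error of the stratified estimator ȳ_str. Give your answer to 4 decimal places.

0.2285

Var(ȳ_str) = Σₕ Wₕ²(1 − fₕ)sₕ²/nₕ with Wₕ = Nₕ/N, N = 26418.
35–54: Wₕ = 0.19244455; term = 0.19244455²·(1 − 0.18745083)·22.65/953 = 7.1521427 × 10^-4.
55–64: Wₕ = 0.31194640; term = 0.31194640²·(1 − 0.08615459)·178.4/710 = 0.022344425.
65+: Wₕ = 0.18275418; term = 0.18275418²·(1 − 0.09714167)·13.1/469 = 8.4227268 × 10^-4.
18–34: Wₕ = 0.31285487; term = 0.31285487²·(1 − 0.10550514)·282/872 = 0.02831368.
Sum = 0.052215592.
SE = √(0.052215592) = 0.2285.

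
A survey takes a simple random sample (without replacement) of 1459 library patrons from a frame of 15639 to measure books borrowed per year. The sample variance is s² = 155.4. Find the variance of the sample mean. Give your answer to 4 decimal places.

0.0966

Under SRS without replacement, Var(ȳ) = (1 − f)·s²/n with f = n/N = 1459/15639 = 0.09329241.
Var(ȳ) = (1 − 0.09329241)·155.4/1459 = 0.90670759·0.10651131 = 0.096574612.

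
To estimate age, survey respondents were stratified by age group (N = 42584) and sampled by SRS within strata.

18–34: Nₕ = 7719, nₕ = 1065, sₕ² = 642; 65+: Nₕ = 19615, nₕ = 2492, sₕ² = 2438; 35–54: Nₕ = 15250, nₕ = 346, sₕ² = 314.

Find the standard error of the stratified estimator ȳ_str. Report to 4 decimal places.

Var(ȳ_str) = Σₕ Wₕ²(1 − fₕ)sₕ²/nₕ with Wₕ = Nₕ/N, N = 42584.
18–34: Wₕ = 0.18126526; term = 0.18126526²·(1 − 0.13797124)·642/1065 = 0.017074042.
65+: Wₕ = 0.46061901; term = 0.46061901²·(1 − 0.12704563)·2438/2492 = 0.18120114.
35–54: Wₕ = 0.35811572; term = 0.35811572²·(1 − 0.02268852)·314/346 = 0.11374527.
Sum = 0.31202045.
SE = √(0.31202045) = 0.5586.

0.5586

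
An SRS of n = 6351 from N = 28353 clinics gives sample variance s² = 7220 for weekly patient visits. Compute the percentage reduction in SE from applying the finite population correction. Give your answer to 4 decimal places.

f = n/N = 6351/28353 = 0.22399746.
SE_no-fpc = √(s²/n) = 1.0662218; SE_fpc = √((1−f)s²/n) = 0.93924548.
Ratio = √(1−f) = 0.88091006. Reduction = 100·(1 − 0.88091006) = 11.9090%.

11.9090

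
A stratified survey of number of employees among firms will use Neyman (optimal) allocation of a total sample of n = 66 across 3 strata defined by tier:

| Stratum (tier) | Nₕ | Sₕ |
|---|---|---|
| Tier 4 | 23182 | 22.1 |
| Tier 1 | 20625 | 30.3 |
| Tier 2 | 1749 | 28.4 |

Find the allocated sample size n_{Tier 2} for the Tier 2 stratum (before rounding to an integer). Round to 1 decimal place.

Neyman allocation: nₕ = n·NₕSₕ / Σⱼ NⱼSⱼ.
Σ NⱼSⱼ = 23182·22.1 + 20625·30.3 + 1749·28.4 = 1.1869313 × 10^6.
n_{Tier 2} = 66·1749·28.4 / (1.1869313 × 10^6) = 2.8.

2.8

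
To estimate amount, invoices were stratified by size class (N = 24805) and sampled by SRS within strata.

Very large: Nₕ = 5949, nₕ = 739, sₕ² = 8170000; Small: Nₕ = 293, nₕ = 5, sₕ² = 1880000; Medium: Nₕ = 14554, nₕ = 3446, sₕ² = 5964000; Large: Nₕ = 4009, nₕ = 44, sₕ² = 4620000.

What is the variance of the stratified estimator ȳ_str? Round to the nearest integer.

3776

Var(ȳ_str) = Σₕ Wₕ²(1 − fₕ)sₕ²/nₕ with Wₕ = Nₕ/N, N = 24805.
Very large: Wₕ = 0.23983068; term = 0.23983068²·(1 − 0.12422256)·8170000/739 = 556.90465.
Small: Wₕ = 0.01181213; term = 0.01181213²·(1 − 0.01706485)·1880000/5 = 51.566718.
Medium: Wₕ = 0.58673655; term = 0.58673655²·(1 − 0.23677340)·5964000/3446 = 454.73894.
Large: Wₕ = 0.16162064; term = 0.16162064²·(1 − 0.01097531)·4620000/44 = 2712.627.
Sum = 3775.8373.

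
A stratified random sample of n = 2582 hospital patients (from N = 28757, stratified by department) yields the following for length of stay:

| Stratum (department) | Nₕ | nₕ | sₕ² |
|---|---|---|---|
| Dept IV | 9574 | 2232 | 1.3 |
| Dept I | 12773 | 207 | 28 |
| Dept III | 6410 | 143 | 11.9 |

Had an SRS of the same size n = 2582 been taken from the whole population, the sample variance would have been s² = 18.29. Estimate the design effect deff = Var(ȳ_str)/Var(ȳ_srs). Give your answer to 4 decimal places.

Var(ȳ_str) = Σ Wₕ²(1−fₕ)sₕ²/nₕ with Wₕ = Nₕ/28757:
  Dept IV: (9574/28757)²·(1−2232/9574)·1.3/2232 = 4.9507365 × 10^-5
  Dept I: (12773/28757)²·(1−207/12773)·28/207 = 0.026253699
  Dept III: (6410/28757)²·(1−143/6410)·11.9/143 = 0.0040424206
  → Var(ȳ_str) = 0.030345627.
Var(ȳ_srs) = (1 − 2582/28757)·18.29/2582 = 0.006447637.
deff = 0.030345627 / 0.006447637 = 4.7065.

4.7065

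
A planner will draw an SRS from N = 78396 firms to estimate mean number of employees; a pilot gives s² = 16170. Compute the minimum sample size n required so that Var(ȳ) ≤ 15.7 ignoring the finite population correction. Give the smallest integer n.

1030

Without fpc, n₀ = s²/D = 16170/15.7 = 1029.9363.
Rounding up, n = 1030.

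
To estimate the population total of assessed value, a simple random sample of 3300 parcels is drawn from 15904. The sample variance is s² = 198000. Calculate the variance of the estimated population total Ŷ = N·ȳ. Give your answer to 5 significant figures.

Var(Ŷ) = N²·Var(ȳ) = N²·(1 − n/N)·s²/n.
f = 3300/15904 = 0.20749497; Var(ȳ) = 0.79250503·198000/3300 = 47.550302.
Var(Ŷ) = 15904² · 47.550302 = 1.2027241 × 10^10.

1.2027 × 10^10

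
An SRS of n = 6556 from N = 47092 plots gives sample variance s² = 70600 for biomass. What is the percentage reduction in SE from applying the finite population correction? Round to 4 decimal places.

7.2216

f = n/N = 6556/47092 = 0.13921685.
SE_no-fpc = √(s²/n) = 3.2815791; SE_fpc = √((1−f)s²/n) = 3.0445966.
Ratio = √(1−f) = 0.92778400. Reduction = 100·(1 − 0.92778400) = 7.2216%.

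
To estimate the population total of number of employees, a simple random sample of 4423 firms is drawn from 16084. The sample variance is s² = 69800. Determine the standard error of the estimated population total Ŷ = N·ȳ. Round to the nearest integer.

54404

Var(Ŷ) = N²·Var(ȳ) = N²·(1 − n/N)·s²/n.
f = 4423/16084 = 0.27499378; Var(ȳ) = 0.72500622·69800/4423 = 11.441428.
Var(Ŷ) = 16084² · 11.441428 = 2.9598409 × 10^9.
SE(Ŷ) = √(2.9598409 × 10^9) = 54404.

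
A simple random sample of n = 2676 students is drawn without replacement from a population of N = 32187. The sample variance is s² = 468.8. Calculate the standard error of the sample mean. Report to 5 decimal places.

Under SRS without replacement, Var(ȳ) = (1 − f)·s²/n with f = n/N = 2676/32187 = 0.08313916.
Var(ȳ) = (1 − 0.08313916)·468.8/2676 = 0.91686084·0.17518685 = 0.16062196.
SE(ȳ) = √(0.16062196) = 0.40078.

0.40078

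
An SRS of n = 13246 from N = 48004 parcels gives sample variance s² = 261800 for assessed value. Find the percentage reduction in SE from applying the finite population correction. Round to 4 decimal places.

14.9080

f = n/N = 13246/48004 = 0.27593534.
SE_no-fpc = √(s²/n) = 4.4457235; SE_fpc = √((1−f)s²/n) = 3.7829545.
Ratio = √(1−f) = 0.85091989. Reduction = 100·(1 − 0.85091989) = 14.9080%.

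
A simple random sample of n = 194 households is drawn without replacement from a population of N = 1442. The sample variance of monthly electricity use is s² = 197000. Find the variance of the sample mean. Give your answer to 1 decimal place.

878.8

Under SRS without replacement, Var(ȳ) = (1 − f)·s²/n with f = n/N = 194/1442 = 0.13453537.
Var(ȳ) = (1 − 0.13453537)·197000/194 = 0.86546463·1015.4639 = 878.84811.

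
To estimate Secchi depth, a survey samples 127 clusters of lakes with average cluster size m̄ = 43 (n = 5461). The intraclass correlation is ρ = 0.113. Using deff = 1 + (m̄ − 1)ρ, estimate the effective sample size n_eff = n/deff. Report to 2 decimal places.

deff = 1 + (43 − 1)·0.113 = 1 + 4.746 = 5.746.
n_eff = 5461 / 5.746 = 950.40.

950.40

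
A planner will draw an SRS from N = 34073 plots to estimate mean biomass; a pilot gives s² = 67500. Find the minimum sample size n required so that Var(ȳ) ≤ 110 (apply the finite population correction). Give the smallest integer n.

Without fpc, n₀ = s²/D = 67500/110 = 613.6364.
With fpc, (1 − n/N)·s²/n ≤ D requires n ≥ n₀/(1 + n₀/N) = 613.6364/(1 + 613.6364/34073) = 602.7806.
Rounding up, n = 603.

603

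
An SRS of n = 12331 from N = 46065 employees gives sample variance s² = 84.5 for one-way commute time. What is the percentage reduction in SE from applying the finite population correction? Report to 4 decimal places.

14.4247

f = n/N = 12331/46065 = 0.26768696.
SE_no-fpc = √(s²/n) = 0.082780721; SE_fpc = √((1−f)s²/n) = 0.070839843.
Ratio = √(1−f) = 0.85575291. Reduction = 100·(1 − 0.85575291) = 14.4247%.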